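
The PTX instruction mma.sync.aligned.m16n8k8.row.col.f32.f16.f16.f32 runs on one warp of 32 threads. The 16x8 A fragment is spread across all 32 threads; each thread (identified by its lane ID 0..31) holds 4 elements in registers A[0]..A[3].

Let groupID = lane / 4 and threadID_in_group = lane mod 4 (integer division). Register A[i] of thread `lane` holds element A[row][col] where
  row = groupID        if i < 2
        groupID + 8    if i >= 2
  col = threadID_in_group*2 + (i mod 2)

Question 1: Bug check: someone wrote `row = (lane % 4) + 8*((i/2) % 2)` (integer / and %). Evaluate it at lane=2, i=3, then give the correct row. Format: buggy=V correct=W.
buggy=10 correct=8

`(lane % 4) + 8*((i/2) % 2)`[2,3]→10
lane 2: G=0 (2/4), T=2 (2%4)
i=3: r=0+8=8, c=2*2+1=5
row: 10 vs 8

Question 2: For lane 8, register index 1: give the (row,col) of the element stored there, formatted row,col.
lane 8: gid=2 (8/4), tid=0 (8%4)
i=1: r=2+0=2, c=0*2+1=1

2,1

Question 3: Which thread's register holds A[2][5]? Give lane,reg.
10,1

r=2→G=2,rhi=0  c=5→T=2,p=1
L=2*4+2=10  i=0*2+1=1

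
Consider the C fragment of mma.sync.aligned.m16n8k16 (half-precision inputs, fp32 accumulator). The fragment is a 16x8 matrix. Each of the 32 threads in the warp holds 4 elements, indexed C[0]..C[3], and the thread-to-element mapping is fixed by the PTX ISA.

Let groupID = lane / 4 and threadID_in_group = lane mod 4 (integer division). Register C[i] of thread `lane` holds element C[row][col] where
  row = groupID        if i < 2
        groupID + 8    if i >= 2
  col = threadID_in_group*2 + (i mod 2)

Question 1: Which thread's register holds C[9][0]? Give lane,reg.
r=9→G=1,rhi=1  c=0→T=0,p=0
L=1*4+0=4  i=1*2+0=2

4,2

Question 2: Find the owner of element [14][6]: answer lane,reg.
r=14⇒gr=6,Rb=1  c=6⇒th=3,odd=0
L=6*4+3=27  i=1*2+0=2

27,2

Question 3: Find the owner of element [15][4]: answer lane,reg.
r:15=>grp=7,rB=1  c:4=>tig=2,lo=0
L=7*4+2=30  i=1*2+0=2

30,2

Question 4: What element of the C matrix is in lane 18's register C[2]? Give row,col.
12,4

lane 18->18/4=4, 18 mod 4=2
i=2  r:4+8->12  c:2·2+0->4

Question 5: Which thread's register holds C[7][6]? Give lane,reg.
31,0

r=7→G=7,rhi=0  c=6→T=3,p=0
L=7*4+3=31  i=0*2+0=0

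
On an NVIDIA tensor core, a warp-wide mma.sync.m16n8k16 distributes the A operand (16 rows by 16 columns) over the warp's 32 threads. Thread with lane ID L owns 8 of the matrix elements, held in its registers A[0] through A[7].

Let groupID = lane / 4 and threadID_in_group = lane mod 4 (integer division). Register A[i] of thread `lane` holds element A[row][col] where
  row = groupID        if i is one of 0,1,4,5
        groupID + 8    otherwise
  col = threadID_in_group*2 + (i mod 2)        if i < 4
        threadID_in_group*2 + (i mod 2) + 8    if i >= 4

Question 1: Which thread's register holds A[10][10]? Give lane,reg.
r:10=>grp=2,rB=1  c:10=>cB=1,tig=1,lo=0
L=2*4+1=9  i=1*4+1*2+0=6

9,6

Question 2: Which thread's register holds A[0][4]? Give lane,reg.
2,0

r=0→G=0,rhi=0  c=4→chi=0,T=2,p=0
L=0*4+2=2  i=0*4+0*2+0=0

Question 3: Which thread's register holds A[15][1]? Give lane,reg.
r=15⇒gr=7,Rb=1  c=1⇒Cb=0,th=0,odd=1
L=7*4+0=28  i=0*4+1*2+1=3

28,3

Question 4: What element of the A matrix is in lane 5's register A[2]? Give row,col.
L=5->g=5>>2=1, t=5&3=1
[2]->row 1+8=9  col 1·2+0+0=2

9,2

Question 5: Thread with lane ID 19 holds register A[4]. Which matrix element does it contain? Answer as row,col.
19: grp=4,tig=3
[4] (4+0,3*2+0+8) = (4,14)

4,14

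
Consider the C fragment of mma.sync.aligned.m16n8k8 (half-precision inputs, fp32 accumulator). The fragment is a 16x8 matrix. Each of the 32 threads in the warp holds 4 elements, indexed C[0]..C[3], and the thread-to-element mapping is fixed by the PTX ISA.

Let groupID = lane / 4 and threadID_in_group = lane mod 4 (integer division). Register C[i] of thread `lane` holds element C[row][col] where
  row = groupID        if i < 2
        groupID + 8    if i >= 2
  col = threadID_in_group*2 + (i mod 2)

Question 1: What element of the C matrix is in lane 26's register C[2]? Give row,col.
L=26->gid=26>>2=6, tid=26&3=2
[2]->row 6+8=14  col 2·2+0=4

14,4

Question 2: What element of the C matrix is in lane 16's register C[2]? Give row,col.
12,0

L=16→G=16>>2=4, T=16&3=0
[2]→row 4+8=12  col 0·2+0=0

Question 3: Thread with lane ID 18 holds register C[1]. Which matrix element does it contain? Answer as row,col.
4,5

L=18⇒gr=18>>2=4, th=18&3=2
[1]⇒row 4+0=4  col 2·2+1=5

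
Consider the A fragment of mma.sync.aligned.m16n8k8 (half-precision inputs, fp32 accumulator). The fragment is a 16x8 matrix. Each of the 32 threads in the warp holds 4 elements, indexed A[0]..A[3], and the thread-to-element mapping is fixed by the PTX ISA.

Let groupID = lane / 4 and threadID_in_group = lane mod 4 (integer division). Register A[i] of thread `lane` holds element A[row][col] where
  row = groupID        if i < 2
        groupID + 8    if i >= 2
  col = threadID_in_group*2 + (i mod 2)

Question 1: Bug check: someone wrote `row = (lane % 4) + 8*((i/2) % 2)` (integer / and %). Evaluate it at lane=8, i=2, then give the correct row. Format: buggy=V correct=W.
buggy=8 correct=10

`(lane % 4) + 8*((i/2) % 2)`[8,2]→8
lane 8→8/4=2, 8 mod 4=0
i=2  r:2+8→10  c:2·0+0→0
row: 8 vs 10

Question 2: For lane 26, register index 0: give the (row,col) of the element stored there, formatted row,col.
6,4

lane 26: grp=6 (26/4), tig=2 (26%4)
i=0: r=6+0=6, c=2*2+0=4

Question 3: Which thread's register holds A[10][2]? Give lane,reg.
9,2

r=10⇒gr=2,Rb=1  c=2⇒th=1,odd=0
L=2*4+1=9  i=1*2+0=2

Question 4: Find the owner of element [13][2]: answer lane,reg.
r=13⇒gr=5,Rb=1  c=2⇒th=1,odd=0
L=5*4+1=21  i=1*2+0=2

21,2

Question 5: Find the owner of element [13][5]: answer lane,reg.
22,3

r:13=>grp=5,rB=1  c:5=>tig=2,lo=1
L=5*4+2=22  i=1*2+1=3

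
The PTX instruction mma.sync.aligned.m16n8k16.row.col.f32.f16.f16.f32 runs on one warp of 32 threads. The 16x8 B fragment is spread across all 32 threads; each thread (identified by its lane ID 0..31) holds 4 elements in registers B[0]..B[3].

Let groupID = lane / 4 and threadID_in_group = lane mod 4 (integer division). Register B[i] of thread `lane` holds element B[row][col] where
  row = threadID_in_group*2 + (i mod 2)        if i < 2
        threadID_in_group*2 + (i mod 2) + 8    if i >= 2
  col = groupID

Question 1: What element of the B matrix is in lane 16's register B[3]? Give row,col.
L=16->gid=16>>2=4, tid=16&3=0
[3]->row 0·2+1+8=9  col gid=4

9,4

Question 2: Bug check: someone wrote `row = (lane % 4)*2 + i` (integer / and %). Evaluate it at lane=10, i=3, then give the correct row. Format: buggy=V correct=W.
`(lane % 4)*2 + i`[10,3]->7
lane 10: gid=2 (10/4), tid=2 (10%4)
i=3: r=2*2+1+8=13, c=gid=2
row: 7 vs 13

buggy=7 correct=13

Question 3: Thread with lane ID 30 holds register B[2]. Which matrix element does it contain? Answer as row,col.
12,7

lane 30: gid=7 (30/4), tid=2 (30%4)
i=2: r=2*2+0+8=12, c=gid=7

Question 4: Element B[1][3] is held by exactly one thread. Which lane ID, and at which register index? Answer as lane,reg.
12,1

c:3=>grp=3  r:1=>rB=0,tig=0,lo=1
L=3*4+0=12  i=0*2+1=1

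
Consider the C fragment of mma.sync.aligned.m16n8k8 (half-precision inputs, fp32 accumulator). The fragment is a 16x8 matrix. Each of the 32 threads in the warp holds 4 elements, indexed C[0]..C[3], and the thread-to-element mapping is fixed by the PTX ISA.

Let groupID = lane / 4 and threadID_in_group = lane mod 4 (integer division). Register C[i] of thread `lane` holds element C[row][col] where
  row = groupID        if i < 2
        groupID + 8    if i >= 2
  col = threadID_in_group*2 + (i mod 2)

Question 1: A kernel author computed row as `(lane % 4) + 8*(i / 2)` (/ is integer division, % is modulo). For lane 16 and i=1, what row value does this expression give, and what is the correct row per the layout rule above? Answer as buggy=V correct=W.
`(lane % 4) + 8*(i / 2)`[16,1]→0
lane 16→16/4=4, 16 mod 4=0
i=1  r:4+0→4  c:2·0+1→1
row: 0 vs 4

buggy=0 correct=4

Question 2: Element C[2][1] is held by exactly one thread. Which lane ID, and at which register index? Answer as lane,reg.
r: 2->gid=2,r8=0  c: 1->tid=0,i&1=1
L=2*4+0=8  i=0*2+1=1

8,1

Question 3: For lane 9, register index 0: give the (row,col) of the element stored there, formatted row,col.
L=9->g=9>>2=2, t=9&3=1
[0]->row 2+0=2  col 1·2+0=2

2,2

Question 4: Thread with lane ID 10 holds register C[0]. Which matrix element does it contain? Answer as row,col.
2,4

10: gid=2,tid=2
[0] (2+0,2*2+0) = (2,4)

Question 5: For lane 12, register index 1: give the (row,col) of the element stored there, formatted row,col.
3,1

12: G=3,T=0
[1] (3+0,0*2+1) = (3,1)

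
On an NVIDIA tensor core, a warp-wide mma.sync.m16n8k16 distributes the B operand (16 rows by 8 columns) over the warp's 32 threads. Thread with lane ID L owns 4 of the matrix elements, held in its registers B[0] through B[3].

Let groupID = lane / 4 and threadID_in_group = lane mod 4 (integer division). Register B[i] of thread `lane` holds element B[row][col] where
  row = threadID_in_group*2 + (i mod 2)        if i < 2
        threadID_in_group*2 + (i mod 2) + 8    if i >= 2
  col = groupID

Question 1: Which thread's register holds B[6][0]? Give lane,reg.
3,0

c:0=>grp=0  r:6=>rB=0,tig=3,lo=0
L=0*4+3=3  i=0*2+0=0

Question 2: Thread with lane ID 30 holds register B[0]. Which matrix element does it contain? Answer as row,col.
L=30->gid=30>>2=7, tid=30&3=2
[0]->row 2·2+0+0=4  col gid=7

4,7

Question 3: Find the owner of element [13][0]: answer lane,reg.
c: 0->gid=0  r: 13->r8=1,tid=2,i&1=1
L=0*4+2=2  i=1*2+1=3

2,3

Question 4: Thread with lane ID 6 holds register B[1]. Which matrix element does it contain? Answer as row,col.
5,1

lane 6: g=1 (6/4), t=2 (6%4)
i=1: r=2*2+1+0=5, c=g=1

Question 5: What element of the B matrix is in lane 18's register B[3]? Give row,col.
13,4

lane 18⇒18/4=4, 18 mod 4=2
i=3  r:2·2+1+8⇒13  c:4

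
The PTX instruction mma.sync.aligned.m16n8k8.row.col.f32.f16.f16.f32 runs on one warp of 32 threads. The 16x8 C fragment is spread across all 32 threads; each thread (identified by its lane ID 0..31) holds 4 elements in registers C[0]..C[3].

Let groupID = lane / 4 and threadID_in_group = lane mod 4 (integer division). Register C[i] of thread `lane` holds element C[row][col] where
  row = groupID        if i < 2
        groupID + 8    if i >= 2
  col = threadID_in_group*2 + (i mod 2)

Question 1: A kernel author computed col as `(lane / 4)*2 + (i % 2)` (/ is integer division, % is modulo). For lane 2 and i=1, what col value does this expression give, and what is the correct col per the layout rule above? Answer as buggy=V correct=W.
`(lane / 4)*2 + (i % 2)`[2,1]=>1
lane 2: grp=0 (2/4), tig=2 (2%4)
i=1: r=0+0=0, c=2*2+1=5
col: 1 vs 5

buggy=1 correct=5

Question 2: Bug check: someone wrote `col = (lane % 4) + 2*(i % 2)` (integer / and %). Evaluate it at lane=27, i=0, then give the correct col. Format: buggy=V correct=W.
`(lane % 4) + 2*(i % 2)`[27,0]⇒3
lane 27: gr=6 (27/4), th=3 (27%4)
i=0: r=6+0=6, c=3*2+0=6
col: 3 vs 6

buggy=3 correct=6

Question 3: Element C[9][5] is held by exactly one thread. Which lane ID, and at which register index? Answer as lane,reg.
6,3

r=9->g=1,rb=1  c=5->t=2,b0=1
L=1*4+2=6  i=1*2+1=3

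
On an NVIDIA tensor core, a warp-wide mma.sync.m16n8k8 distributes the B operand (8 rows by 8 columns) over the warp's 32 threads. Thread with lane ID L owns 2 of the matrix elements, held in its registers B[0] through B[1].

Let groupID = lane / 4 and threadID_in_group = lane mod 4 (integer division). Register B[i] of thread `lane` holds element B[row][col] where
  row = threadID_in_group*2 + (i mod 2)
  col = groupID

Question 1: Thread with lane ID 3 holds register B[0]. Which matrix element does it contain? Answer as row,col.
6,0

3: gr=0,th=3
[0] (3*2+0,0) = (6,0)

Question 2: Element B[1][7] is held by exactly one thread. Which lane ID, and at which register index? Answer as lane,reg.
c=7⇒gr=7  r=1⇒th=0,odd=1
L=7*4+0=28  i=1=1

28,1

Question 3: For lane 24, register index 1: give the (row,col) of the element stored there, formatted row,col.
24: G=6,T=0
[1] (0*2+1,6) = (1,6)

1,6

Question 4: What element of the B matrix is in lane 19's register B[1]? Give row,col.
7,4

lane 19: grp=4 (19/4), tig=3 (19%4)
i=1: r=3*2+1=7, c=grp=4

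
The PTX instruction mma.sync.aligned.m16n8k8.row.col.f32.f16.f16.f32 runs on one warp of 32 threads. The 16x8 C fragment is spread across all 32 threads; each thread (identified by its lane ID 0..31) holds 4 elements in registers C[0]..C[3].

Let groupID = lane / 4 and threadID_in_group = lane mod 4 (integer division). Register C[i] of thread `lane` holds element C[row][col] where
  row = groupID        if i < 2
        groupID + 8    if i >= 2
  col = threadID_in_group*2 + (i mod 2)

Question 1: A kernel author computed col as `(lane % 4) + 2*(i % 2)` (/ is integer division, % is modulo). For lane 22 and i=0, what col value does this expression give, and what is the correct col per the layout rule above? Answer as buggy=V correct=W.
buggy=2 correct=4

`(lane % 4) + 2*(i % 2)`[22,0]⇒2
lane 22⇒22/4=5, 22 mod 4=2
i=0  r:5+0⇒5  c:2·2+0⇒4
col: 2 vs 4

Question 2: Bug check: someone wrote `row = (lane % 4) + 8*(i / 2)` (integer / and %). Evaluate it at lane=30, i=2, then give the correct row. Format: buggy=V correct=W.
`(lane % 4) + 8*(i / 2)`[30,2]=>10
L=30=>grp=30>>2=7, tig=30&3=2
[2]=>row 7+8=15  col 2·2+0=4
row: 10 vs 15

buggy=10 correct=15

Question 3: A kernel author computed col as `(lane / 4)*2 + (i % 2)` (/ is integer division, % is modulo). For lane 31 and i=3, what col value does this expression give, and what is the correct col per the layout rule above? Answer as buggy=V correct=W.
`(lane / 4)*2 + (i % 2)`[31,3]->15
31: gid=7,tid=3
[3] (7+8,3*2+1) = (15,7)
col: 15 vs 7

buggy=15 correct=7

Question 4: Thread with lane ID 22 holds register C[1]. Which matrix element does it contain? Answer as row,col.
5,5

22: gid=5,tid=2
[1] (5+0,2*2+1) = (5,5)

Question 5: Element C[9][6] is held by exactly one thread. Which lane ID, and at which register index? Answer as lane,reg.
7,2

r=9⇒gr=1,Rb=1  c=6⇒th=3,odd=0
L=1*4+3=7  i=1*2+0=2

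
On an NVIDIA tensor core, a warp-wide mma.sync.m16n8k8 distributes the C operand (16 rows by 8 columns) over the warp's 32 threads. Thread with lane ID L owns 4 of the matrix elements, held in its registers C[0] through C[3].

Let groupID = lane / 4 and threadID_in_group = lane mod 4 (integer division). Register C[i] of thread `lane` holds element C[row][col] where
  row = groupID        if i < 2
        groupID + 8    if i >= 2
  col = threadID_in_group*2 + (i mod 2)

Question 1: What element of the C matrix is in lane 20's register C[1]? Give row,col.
5,1

20: G=5,T=0
[1] (5+0,0*2+1) = (5,1)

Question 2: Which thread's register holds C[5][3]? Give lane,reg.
r=5→G=5,rhi=0  c=3→T=1,p=1
L=5*4+1=21  i=0*2+1=1

21,1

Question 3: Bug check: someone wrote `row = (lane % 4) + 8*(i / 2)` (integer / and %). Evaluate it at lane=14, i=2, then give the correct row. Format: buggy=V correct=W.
buggy=10 correct=11

`(lane % 4) + 8*(i / 2)`[14,2]->10
14: g=3,t=2
[2] (3+8,2*2+0) = (11,4)
row: 10 vs 11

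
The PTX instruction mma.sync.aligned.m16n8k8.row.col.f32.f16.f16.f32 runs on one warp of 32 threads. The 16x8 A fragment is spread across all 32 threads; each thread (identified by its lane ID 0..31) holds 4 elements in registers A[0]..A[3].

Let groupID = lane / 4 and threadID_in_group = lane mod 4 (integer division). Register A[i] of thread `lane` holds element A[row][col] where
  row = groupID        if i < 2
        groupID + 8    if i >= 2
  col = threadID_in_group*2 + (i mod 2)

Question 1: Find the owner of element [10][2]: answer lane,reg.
r=10->g=2,rb=1  c=2->t=1,b0=0
L=2*4+1=9  i=1*2+0=2

9,2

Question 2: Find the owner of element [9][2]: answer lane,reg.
r:9=>grp=1,rB=1  c:2=>tig=1,lo=0
L=1*4+1=5  i=1*2+0=2

5,2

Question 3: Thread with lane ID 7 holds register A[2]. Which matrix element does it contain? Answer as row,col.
9,6

lane 7: gr=1 (7/4), th=3 (7%4)
i=2: r=1+8=9, c=3*2+0=6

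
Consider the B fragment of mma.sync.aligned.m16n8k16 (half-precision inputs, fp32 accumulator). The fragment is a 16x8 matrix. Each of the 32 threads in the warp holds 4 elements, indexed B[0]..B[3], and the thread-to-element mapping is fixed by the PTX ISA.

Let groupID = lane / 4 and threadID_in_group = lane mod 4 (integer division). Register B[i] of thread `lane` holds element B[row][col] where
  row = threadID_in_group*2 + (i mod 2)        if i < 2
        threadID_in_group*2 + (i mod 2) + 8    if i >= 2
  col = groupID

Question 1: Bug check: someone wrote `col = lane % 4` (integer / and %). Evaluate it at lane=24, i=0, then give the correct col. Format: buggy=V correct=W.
buggy=0 correct=6

`lane % 4`[24,0]->0
L=24->g=24>>2=6, t=24&3=0
[0]->row 0·2+0+0=0  col g=6
col: 0 vs 6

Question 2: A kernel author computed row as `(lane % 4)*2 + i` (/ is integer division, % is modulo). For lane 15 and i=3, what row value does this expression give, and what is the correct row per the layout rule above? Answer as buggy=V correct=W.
buggy=9 correct=15

`(lane % 4)*2 + i`[15,3]=>9
15: grp=3,tig=3
[3] (3*2+1+8,3) = (15,3)
row: 9 vs 15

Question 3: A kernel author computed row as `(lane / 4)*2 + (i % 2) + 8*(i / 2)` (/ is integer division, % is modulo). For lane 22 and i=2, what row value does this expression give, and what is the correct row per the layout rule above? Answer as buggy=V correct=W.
buggy=18 correct=12

`(lane / 4)*2 + (i % 2) + 8*(i / 2)`[22,2]->18
L=22->gid=22>>2=5, tid=22&3=2
[2]->row 2·2+0+8=12  col gid=5
row: 18 vs 12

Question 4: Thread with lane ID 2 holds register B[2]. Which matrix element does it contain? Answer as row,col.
12,0

lane 2=>2/4=0, 2 mod 4=2
i=2  r:2·2+0+8=>12  c:0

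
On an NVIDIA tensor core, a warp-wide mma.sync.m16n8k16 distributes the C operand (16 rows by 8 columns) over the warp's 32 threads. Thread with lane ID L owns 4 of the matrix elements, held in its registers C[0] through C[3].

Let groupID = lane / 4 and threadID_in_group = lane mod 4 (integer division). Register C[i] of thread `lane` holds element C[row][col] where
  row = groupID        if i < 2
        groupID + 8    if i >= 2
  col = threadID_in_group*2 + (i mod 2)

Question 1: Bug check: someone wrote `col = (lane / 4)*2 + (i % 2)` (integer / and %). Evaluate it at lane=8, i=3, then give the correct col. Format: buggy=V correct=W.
buggy=5 correct=1

`(lane / 4)*2 + (i % 2)`[8,3]→5
L=8→G=8>>2=2, T=8&3=0
[3]→row 2+8=10  col 0·2+1=1
col: 5 vs 1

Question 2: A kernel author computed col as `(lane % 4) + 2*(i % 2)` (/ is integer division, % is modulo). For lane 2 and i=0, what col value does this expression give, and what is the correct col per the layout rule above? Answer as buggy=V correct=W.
buggy=2 correct=4

`(lane % 4) + 2*(i % 2)`[2,0]->2
lane 2: g=0 (2/4), t=2 (2%4)
i=0: r=0+0=0, c=2*2+0=4
col: 2 vs 4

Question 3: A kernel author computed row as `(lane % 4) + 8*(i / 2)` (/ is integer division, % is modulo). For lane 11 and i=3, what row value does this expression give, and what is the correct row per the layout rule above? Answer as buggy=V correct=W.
buggy=11 correct=10

`(lane % 4) + 8*(i / 2)`[11,3]->11
L=11->gid=11>>2=2, tid=11&3=3
[3]->row 2+8=10  col 3·2+1=7
row: 11 vs 10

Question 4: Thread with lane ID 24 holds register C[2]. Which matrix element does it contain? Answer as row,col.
L=24->gid=24>>2=6, tid=24&3=0
[2]->row 6+8=14  col 0·2+0=0

14,0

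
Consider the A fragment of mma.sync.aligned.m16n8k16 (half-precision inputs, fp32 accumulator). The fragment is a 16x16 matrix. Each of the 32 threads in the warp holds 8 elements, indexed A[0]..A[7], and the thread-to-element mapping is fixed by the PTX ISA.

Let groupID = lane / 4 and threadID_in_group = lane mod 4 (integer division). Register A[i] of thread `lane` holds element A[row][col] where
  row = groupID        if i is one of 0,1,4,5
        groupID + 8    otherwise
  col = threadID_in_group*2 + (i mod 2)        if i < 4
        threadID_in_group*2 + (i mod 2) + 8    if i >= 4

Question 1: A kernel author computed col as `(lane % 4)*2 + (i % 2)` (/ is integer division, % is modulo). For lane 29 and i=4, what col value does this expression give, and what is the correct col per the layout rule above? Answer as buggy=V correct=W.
buggy=2 correct=10

`(lane % 4)*2 + (i % 2)`[29,4]->2
29: g=7,t=1
[4] (7+0,1*2+0+8) = (7,10)
col: 2 vs 10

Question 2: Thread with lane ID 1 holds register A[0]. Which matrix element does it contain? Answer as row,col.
1: grp=0,tig=1
[0] (0+0,1*2+0+0) = (0,2)

0,2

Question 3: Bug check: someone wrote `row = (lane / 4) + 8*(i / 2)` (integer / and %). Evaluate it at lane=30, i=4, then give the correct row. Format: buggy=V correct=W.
`(lane / 4) + 8*(i / 2)`[30,4]->23
30: gid=7,tid=2
[4] (7+0,2*2+0+8) = (7,12)
row: 23 vs 7

buggy=23 correct=7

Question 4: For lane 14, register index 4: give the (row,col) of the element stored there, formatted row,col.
lane 14=>14/4=3, 14 mod 4=2
i=4  r:3+0=>3  c:2·2+0+8=>12

3,12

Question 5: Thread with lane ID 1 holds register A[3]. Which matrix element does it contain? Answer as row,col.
lane 1->1/4=0, 1 mod 4=1
i=3  r:0+8->8  c:2·1+1+0->3

8,3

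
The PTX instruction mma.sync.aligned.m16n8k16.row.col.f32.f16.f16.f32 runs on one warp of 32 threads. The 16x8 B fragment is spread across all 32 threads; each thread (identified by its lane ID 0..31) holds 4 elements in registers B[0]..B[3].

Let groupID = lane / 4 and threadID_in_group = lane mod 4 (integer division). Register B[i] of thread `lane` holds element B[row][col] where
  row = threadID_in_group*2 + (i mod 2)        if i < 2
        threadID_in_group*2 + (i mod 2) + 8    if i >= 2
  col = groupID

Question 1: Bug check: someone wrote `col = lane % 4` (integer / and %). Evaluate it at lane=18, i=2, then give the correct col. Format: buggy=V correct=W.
buggy=2 correct=4

`lane % 4`[18,2]->2
lane 18->18/4=4, 18 mod 4=2
i=2  r:2·2+0+8->12  c:4
col: 2 vs 4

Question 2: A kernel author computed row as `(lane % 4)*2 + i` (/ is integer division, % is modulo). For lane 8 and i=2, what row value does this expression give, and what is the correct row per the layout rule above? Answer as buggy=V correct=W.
`(lane % 4)*2 + i`[8,2]=>2
lane 8: grp=2 (8/4), tig=0 (8%4)
i=2: r=0*2+0+8=8, c=grp=2
row: 2 vs 8

buggy=2 correct=8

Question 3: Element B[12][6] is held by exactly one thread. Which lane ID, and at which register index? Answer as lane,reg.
c: 6->gid=6  r: 12->r8=1,tid=2,i&1=0
L=6*4+2=26  i=1*2+0=2

26,2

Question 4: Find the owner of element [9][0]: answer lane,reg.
c=0→G=0  r=9→rhi=1,T=0,p=1
L=0*4+0=0  i=1*2+1=3

0,3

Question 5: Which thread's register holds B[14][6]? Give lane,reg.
27,2

c=6⇒gr=6  r=14⇒Rb=1,th=3,odd=0
L=6*4+3=27  i=1*2+0=2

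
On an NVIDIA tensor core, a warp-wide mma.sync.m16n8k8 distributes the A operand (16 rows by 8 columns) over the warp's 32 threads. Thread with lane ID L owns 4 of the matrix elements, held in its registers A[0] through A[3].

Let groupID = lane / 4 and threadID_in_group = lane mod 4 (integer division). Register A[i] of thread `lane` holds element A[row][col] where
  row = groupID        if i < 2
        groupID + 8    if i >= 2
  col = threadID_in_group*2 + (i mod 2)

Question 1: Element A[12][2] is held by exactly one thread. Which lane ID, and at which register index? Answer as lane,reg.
17,2

r:12=>grp=4,rB=1  c:2=>tig=1,lo=0
L=4*4+1=17  i=1*2+0=2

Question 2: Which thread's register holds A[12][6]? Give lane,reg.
19,2

r:12=>grp=4,rB=1  c:6=>tig=3,lo=0
L=4*4+3=19  i=1*2+0=2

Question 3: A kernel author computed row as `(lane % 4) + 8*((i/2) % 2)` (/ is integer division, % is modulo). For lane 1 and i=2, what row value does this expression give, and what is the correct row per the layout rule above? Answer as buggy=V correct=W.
buggy=9 correct=8

`(lane % 4) + 8*((i/2) % 2)`[1,2]->9
1: g=0,t=1
[2] (0+8,1*2+0) = (8,2)
row: 9 vs 8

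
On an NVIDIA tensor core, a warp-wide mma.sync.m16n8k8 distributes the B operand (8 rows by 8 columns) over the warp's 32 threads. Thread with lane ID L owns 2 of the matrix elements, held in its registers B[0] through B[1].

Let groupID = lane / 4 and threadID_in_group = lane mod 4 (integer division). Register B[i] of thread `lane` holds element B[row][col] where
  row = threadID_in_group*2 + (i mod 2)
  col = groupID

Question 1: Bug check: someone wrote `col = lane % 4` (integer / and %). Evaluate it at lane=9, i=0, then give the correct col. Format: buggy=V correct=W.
buggy=1 correct=2

`lane % 4`[9,0]⇒1
9: gr=2,th=1
[0] (1*2+0,2) = (2,2)
col: 1 vs 2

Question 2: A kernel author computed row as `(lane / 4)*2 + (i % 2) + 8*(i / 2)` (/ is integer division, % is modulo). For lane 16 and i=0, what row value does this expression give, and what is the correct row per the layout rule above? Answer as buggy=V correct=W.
buggy=8 correct=0

`(lane / 4)*2 + (i % 2) + 8*(i / 2)`[16,0]⇒8
lane 16: gr=4 (16/4), th=0 (16%4)
i=0: r=0*2+0=0, c=gr=4
row: 8 vs 0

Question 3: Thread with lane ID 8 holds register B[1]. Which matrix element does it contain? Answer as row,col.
1,2

L=8=>grp=8>>2=2, tig=8&3=0
[1]=>row 0·2+1=1  col grp=2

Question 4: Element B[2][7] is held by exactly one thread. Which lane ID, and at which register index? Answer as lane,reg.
c: 7->gid=7  r: 2->tid=1,i&1=0
L=7*4+1=29  i=0=0

29,0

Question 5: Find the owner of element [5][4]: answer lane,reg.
c=4->g=4  r=5->t=2,b0=1
L=4*4+2=18  i=1=1

18,1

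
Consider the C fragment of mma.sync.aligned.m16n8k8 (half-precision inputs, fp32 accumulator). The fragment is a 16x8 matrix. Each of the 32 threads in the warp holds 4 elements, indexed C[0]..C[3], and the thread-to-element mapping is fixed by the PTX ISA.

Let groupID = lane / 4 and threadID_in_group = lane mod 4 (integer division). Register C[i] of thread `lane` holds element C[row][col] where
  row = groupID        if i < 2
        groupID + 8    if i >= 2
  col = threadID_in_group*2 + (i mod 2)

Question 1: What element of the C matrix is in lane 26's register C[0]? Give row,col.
6,4

lane 26: g=6 (26/4), t=2 (26%4)
i=0: r=6+0=6, c=2*2+0=4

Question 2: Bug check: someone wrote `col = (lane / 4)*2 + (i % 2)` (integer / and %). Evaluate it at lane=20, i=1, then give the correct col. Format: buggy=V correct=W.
buggy=11 correct=1

`(lane / 4)*2 + (i % 2)`[20,1]=>11
lane 20: grp=5 (20/4), tig=0 (20%4)
i=1: r=5+0=5, c=0*2+1=1
col: 11 vs 1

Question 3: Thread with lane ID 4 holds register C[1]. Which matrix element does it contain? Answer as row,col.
lane 4: grp=1 (4/4), tig=0 (4%4)
i=1: r=1+0=1, c=0*2+1=1

1,1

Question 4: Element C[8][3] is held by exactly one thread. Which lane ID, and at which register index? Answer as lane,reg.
r=8→G=0,rhi=1  c=3→T=1,p=1
L=0*4+1=1  i=1*2+1=3

1,3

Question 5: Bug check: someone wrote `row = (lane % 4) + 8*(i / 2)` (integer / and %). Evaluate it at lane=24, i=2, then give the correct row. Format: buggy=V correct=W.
`(lane % 4) + 8*(i / 2)`[24,2]→8
lane 24: G=6 (24/4), T=0 (24%4)
i=2: r=6+8=14, c=0*2+0=0
row: 8 vs 14

buggy=8 correct=14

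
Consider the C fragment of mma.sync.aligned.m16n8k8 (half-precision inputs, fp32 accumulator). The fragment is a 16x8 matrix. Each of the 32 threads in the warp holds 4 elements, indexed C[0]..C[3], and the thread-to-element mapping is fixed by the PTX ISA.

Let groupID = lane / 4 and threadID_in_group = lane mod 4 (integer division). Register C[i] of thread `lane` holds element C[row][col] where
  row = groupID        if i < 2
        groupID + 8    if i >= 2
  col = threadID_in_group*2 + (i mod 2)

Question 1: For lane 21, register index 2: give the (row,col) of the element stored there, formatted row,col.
lane 21: gr=5 (21/4), th=1 (21%4)
i=2: r=5+8=13, c=1*2+0=2

13,2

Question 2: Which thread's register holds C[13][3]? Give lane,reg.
21,3

r=13⇒gr=5,Rb=1  c=3⇒th=1,odd=1
L=5*4+1=21  i=1*2+1=3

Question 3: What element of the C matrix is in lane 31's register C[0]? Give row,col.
7,6

lane 31: grp=7 (31/4), tig=3 (31%4)
i=0: r=7+0=7, c=3*2+0=6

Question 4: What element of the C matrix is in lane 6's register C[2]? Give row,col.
L=6->g=6>>2=1, t=6&3=2
[2]->row 1+8=9  col 2·2+0=4

9,4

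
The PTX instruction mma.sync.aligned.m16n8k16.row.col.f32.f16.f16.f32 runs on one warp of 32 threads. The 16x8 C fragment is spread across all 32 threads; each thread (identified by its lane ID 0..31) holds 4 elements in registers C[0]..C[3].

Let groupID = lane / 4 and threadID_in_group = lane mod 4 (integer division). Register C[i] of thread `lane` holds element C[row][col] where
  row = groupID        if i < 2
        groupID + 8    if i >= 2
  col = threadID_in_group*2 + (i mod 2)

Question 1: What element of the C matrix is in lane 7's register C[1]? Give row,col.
1,7

lane 7->7/4=1, 7 mod 4=3
i=1  r:1+0->1  c:2·3+1->7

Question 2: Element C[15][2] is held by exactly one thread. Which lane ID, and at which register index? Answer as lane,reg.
29,2

r:15=>grp=7,rB=1  c:2=>tig=1,lo=0
L=7*4+1=29  i=1*2+0=2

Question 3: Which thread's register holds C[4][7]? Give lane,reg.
r=4→G=4,rhi=0  c=7→T=3,p=1
L=4*4+3=19  i=0*2+1=1

19,1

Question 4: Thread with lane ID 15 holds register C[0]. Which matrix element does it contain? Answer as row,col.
3,6

15: grp=3,tig=3
[0] (3+0,3*2+0) = (3,6)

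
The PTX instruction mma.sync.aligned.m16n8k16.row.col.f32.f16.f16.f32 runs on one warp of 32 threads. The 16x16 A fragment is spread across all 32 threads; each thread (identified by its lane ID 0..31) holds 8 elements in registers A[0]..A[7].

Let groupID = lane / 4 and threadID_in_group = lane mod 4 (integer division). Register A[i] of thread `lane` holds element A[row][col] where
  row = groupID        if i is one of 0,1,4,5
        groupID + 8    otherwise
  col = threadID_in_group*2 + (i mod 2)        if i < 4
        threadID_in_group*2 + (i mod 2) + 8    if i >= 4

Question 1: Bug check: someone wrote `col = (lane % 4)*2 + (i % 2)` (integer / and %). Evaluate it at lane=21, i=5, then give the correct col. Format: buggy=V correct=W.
buggy=3 correct=11

`(lane % 4)*2 + (i % 2)`[21,5]->3
L=21->gid=21>>2=5, tid=21&3=1
[5]->row 5+0=5  col 1·2+1+8=11
col: 3 vs 11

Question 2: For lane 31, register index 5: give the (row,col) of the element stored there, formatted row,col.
31: gr=7,th=3
[5] (7+0,3*2+1+8) = (7,15)

7,15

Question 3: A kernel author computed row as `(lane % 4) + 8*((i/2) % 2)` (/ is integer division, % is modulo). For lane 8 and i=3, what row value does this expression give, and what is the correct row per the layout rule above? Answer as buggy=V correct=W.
`(lane % 4) + 8*((i/2) % 2)`[8,3]⇒8
8: gr=2,th=0
[3] (2+8,0*2+1+0) = (10,1)
row: 8 vs 10

buggy=8 correct=10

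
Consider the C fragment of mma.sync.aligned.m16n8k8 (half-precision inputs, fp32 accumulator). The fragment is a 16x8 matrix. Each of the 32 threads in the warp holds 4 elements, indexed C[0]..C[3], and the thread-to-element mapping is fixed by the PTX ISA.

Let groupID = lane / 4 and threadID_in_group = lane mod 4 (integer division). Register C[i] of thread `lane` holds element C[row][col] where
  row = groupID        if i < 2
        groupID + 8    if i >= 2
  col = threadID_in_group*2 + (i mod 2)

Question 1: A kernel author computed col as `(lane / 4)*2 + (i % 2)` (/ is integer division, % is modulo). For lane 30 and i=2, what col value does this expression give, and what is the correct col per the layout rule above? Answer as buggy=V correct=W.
buggy=14 correct=4

`(lane / 4)*2 + (i % 2)`[30,2]→14
lane 30→30/4=7, 30 mod 4=2
i=2  r:7+8→15  c:2·2+0→4
col: 14 vs 4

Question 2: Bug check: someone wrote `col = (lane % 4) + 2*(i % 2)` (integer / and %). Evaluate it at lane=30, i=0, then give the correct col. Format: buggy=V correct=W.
buggy=2 correct=4

`(lane % 4) + 2*(i % 2)`[30,0]->2
lane 30: gid=7 (30/4), tid=2 (30%4)
i=0: r=7+0=7, c=2*2+0=4
col: 2 vs 4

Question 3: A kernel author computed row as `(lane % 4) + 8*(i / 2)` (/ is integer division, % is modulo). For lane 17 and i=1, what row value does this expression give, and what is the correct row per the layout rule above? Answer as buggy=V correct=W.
`(lane % 4) + 8*(i / 2)`[17,1]->1
lane 17: g=4 (17/4), t=1 (17%4)
i=1: r=4+0=4, c=1*2+1=3
row: 1 vs 4

buggy=1 correct=4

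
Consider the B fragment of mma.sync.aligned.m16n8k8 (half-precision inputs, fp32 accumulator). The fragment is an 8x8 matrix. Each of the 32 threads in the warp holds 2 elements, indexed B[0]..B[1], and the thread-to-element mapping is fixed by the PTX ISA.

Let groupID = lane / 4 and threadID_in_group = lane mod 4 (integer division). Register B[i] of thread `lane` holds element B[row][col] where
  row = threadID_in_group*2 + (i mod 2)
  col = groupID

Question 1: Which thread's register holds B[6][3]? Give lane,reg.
c=3⇒gr=3  r=6⇒th=3,odd=0
L=3*4+3=15  i=0=0

15,0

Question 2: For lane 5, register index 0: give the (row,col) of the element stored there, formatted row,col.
2,1

lane 5->5/4=1, 5 mod 4=1
i=0  r:2·1+0->2  c:1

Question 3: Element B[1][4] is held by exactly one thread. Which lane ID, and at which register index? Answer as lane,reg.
16,1

c=4→G=4  r=1→T=0,p=1
L=4*4+0=16  i=1=1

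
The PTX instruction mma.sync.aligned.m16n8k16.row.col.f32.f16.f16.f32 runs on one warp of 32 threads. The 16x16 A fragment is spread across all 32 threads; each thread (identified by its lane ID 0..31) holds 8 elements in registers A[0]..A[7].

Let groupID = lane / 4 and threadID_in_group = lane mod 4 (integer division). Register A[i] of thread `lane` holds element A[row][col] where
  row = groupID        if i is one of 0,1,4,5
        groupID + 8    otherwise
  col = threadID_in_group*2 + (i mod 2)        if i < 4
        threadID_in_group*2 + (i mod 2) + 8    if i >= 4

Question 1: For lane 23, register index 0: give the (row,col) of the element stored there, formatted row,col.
5,6

L=23->g=23>>2=5, t=23&3=3
[0]->row 5+0=5  col 3·2+0+0=6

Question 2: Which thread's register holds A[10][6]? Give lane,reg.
11,2

r=10→G=2,rhi=1  c=6→chi=0,T=3,p=0
L=2*4+3=11  i=0*4+1*2+0=2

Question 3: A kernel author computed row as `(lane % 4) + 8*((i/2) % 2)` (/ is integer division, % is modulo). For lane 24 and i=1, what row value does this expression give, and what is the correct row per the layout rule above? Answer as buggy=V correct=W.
buggy=0 correct=6

`(lane % 4) + 8*((i/2) % 2)`[24,1]→0
24: G=6,T=0
[1] (6+0,0*2+1+0) = (6,1)
row: 0 vs 6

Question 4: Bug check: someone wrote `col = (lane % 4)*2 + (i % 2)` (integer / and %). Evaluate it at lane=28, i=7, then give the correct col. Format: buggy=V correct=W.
`(lane % 4)*2 + (i % 2)`[28,7]=>1
L=28=>grp=28>>2=7, tig=28&3=0
[7]=>row 7+8=15  col 0·2+1+8=9
col: 1 vs 9

buggy=1 correct=9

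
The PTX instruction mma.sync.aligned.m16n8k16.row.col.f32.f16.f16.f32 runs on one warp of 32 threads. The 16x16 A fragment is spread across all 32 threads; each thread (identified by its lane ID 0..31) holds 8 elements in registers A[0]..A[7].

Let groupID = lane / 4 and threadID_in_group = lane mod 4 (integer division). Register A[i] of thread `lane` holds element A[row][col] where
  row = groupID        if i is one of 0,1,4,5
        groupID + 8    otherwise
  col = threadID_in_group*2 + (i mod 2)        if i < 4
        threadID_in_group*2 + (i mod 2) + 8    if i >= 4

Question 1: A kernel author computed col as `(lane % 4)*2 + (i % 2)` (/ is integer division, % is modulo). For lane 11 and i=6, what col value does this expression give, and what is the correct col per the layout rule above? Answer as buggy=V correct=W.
buggy=6 correct=14

`(lane % 4)*2 + (i % 2)`[11,6]⇒6
lane 11: gr=2 (11/4), th=3 (11%4)
i=6: r=2+8=10, c=3*2+0+8=14
col: 6 vs 14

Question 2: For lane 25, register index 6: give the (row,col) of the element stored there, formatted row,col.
14,10

lane 25: gid=6 (25/4), tid=1 (25%4)
i=6: r=6+8=14, c=1*2+0+8=10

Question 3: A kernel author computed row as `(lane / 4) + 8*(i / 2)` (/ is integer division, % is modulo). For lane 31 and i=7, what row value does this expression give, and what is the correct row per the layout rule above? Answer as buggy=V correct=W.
buggy=31 correct=15

`(lane / 4) + 8*(i / 2)`[31,7]⇒31
L=31⇒gr=31>>2=7, th=31&3=3
[7]⇒row 7+8=15  col 3·2+1+8=15
row: 31 vs 15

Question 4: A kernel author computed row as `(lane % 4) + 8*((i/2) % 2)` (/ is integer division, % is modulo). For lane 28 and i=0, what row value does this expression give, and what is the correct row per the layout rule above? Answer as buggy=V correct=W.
`(lane % 4) + 8*((i/2) % 2)`[28,0]=>0
lane 28=>28/4=7, 28 mod 4=0
i=0  r:7+0=>7  c:2·0+0+0=>0
row: 0 vs 7

buggy=0 correct=7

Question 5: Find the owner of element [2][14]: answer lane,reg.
r: 2->gid=2,r8=0  c: 14->c8=1,tid=3,i&1=0
L=2*4+3=11  i=1*4+0*2+0=4

11,4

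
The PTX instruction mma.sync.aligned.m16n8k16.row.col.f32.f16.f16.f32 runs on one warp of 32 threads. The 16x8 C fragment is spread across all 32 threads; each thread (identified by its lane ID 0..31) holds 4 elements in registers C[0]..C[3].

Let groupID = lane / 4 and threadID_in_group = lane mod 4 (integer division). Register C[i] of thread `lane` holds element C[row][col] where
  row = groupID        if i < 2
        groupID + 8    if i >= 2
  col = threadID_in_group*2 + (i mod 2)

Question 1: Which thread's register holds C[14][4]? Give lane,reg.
26,2

r=14⇒gr=6,Rb=1  c=4⇒th=2,odd=0
L=6*4+2=26  i=1*2+0=2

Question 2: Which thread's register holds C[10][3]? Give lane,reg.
r: 10->gid=2,r8=1  c: 3->tid=1,i&1=1
L=2*4+1=9  i=1*2+1=3

9,3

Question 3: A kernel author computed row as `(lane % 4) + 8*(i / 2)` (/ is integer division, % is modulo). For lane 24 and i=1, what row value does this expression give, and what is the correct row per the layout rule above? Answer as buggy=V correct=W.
buggy=0 correct=6

`(lane % 4) + 8*(i / 2)`[24,1]→0
lane 24: G=6 (24/4), T=0 (24%4)
i=1: r=6+0=6, c=0*2+1=1
row: 0 vs 6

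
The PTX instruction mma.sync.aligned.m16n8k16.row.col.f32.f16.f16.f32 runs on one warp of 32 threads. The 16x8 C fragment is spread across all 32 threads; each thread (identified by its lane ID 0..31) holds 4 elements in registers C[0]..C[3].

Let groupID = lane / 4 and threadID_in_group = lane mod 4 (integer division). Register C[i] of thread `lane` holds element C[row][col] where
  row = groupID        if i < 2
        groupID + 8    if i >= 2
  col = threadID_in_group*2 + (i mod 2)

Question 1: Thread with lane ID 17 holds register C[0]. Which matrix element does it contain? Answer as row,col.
lane 17->17/4=4, 17 mod 4=1
i=0  r:4+0->4  c:2·1+0->2

4,2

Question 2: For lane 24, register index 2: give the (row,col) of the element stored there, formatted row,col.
14,0

L=24=>grp=24>>2=6, tig=24&3=0
[2]=>row 6+8=14  col 0·2+0=0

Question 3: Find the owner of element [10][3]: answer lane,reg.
9,3

r=10⇒gr=2,Rb=1  c=3⇒th=1,odd=1
L=2*4+1=9  i=1*2+1=3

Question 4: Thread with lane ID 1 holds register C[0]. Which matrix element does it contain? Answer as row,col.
1: gr=0,th=1
[0] (0+0,1*2+0) = (0,2)

0,2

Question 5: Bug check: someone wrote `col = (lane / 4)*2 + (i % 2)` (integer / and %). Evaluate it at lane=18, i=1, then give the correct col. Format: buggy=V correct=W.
`(lane / 4)*2 + (i % 2)`[18,1]->9
lane 18->18/4=4, 18 mod 4=2
i=1  r:4+0->4  c:2·2+1->5
col: 9 vs 5

buggy=9 correct=5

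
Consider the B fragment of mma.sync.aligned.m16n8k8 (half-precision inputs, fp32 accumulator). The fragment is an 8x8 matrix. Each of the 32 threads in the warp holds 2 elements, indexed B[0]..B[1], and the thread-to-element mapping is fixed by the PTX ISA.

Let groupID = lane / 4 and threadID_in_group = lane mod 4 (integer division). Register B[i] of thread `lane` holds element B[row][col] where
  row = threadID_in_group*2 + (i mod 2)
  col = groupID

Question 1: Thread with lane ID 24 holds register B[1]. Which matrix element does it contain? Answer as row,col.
lane 24: gid=6 (24/4), tid=0 (24%4)
i=1: r=0*2+1=1, c=gid=6

1,6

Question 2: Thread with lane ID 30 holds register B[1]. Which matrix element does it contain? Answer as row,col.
5,7

lane 30: gid=7 (30/4), tid=2 (30%4)
i=1: r=2*2+1=5, c=gid=7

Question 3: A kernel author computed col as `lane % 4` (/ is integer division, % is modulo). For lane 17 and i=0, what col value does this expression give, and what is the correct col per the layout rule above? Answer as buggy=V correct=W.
buggy=1 correct=4

`lane % 4`[17,0]->1
lane 17: gid=4 (17/4), tid=1 (17%4)
i=0: r=1*2+0=2, c=gid=4
col: 1 vs 4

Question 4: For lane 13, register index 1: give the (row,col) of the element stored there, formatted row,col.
L=13->gid=13>>2=3, tid=13&3=1
[1]->row 1·2+1=3  col gid=3

3,3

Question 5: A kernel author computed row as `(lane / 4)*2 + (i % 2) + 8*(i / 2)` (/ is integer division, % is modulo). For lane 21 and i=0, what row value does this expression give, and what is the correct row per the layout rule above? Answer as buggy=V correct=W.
buggy=10 correct=2

`(lane / 4)*2 + (i % 2) + 8*(i / 2)`[21,0]⇒10
21: gr=5,th=1
[0] (1*2+0,5) = (2,5)
row: 10 vs 2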